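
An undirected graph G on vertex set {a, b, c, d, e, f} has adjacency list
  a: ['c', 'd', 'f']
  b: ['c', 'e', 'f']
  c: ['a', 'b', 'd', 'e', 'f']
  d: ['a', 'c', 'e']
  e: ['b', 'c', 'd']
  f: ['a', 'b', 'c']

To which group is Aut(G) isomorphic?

the dihedral group of order 10

Vertex c is the unique vertex of degree 5; the remaining 5 vertices each have degree 3 and induce a cycle, so G is the wheel on 6 vertices with hub c. Every automorphism fixes the hub and acts on the rim 5-cycle, so Aut(G) ≅ Aut(C_5) = D_5 of order 10.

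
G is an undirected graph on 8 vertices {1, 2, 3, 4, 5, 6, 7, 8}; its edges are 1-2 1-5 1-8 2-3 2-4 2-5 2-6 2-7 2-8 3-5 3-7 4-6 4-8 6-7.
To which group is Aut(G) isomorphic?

the dihedral group of order 14

Vertex 2 is the unique vertex of degree 7; the remaining 7 vertices each have degree 3 and induce a cycle, so G is the wheel on 8 vertices with hub 2. With the hub fixed, the remaining symmetry is that of the rim cycle C_7, giving the dihedral group D_7.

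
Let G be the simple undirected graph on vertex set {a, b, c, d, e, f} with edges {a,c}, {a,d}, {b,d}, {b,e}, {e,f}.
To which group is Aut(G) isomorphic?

The degree sequence is [2, 2, 1, 2, 2, 1]; the two degree-1 vertices c and f are the ends of a path, so G = P_6. The only nontrivial automorphism of a path is the end-to-end reflection, so Aut(G) ≅ Z_2.

the cyclic group of order 2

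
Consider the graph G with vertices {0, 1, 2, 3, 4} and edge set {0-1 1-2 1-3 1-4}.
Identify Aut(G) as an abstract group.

Vertex 1 has degree 4 and every other vertex has degree 1, so G is the star K_{1,4} with centre 1. Any automorphism fixes the centre and permutes the 4 leaves freely, so Aut(G) ≅ S_4 of order 4! = 24.

the symmetric group on 4 letters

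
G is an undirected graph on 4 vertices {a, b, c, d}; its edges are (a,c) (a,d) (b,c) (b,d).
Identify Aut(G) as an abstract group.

D_4

G is 2-regular and bipartite on 2^2 = 4 vertices with girth 4; it is the hypercube graph Q_2. The symmetry group of the 2-cube is the hyperoctahedral group B_2 = Z_2 ≀ S_2, of order 2^2·2! = 8.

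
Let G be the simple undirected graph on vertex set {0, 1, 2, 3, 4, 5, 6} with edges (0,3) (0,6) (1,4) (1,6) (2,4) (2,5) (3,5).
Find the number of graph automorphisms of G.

14

Every vertex has degree 2 and the graph is connected, so G is the 7-cycle C_7. C_7 has 7 rotations and 7 reflections, so Aut(C_7) ≅ D_7 of order 14.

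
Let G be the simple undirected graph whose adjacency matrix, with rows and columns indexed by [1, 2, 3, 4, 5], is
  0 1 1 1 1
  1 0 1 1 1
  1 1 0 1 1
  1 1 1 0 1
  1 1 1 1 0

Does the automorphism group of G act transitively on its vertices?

Every vertex has degree 4, so G is the complete graph K_5. Any permutation of the 5 vertices preserves K_5, so Aut(K_5) = S_5 of order 5! = 120. This group acts transitively on the 5 vertices.

Yes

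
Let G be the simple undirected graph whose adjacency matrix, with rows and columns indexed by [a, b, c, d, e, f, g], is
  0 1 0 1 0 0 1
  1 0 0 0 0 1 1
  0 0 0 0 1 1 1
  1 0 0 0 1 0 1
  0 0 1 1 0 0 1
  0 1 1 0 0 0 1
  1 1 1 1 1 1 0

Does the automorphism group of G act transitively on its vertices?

Vertex g is the only vertex of degree 6, so every automorphism fixes it; G is not vertex-transitive.

No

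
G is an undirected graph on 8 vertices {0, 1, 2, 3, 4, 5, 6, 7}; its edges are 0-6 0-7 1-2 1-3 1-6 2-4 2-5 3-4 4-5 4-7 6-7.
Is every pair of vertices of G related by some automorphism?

Vertex 4 is the only vertex of degree 4, so every automorphism fixes it; G is not vertex-transitive.

No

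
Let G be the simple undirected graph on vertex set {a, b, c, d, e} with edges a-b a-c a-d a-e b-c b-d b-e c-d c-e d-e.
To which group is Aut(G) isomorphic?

Every vertex has degree 4, so G is the complete graph K_5. Any permutation of the 5 vertices preserves K_5, so Aut(K_5) = S_5 of order 5! = 120.

S_5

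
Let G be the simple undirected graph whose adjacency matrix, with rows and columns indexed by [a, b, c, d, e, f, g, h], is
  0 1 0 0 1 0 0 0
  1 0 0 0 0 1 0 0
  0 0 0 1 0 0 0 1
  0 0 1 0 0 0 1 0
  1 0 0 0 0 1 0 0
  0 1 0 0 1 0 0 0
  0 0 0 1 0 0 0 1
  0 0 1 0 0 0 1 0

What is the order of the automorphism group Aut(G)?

128

G has two connected components, {a, b, e, f} and {c, d, g, h}; each is 2-regular, so G = C_4 ⊔ C_4. Aut of a disjoint union of two copies of C_4 is the wreath product D_4 ≀ Z_2, of order 2·8² = 128.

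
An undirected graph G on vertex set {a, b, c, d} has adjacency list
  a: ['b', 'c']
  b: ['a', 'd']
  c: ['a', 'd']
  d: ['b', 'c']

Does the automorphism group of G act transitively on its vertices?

Yes

G is 2-regular and bipartite on 2^2 = 4 vertices with girth 4; it is the hypercube graph Q_2. The symmetry group of the 2-cube is the hyperoctahedral group B_2 = Z_2 ≀ S_2, of order 2^2·2! = 8. Under this action every vertex can be carried to every other, so G is vertex-transitive.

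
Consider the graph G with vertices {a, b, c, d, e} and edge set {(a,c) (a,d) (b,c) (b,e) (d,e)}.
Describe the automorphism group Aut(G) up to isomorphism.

the dihedral group of order 10

Every vertex has degree 2 and the graph is connected, so G is the 5-cycle C_5. The automorphisms of the 5-cycle are exactly the symmetries of a regular 5-gon: the dihedral group D_5, |D_5| = 10.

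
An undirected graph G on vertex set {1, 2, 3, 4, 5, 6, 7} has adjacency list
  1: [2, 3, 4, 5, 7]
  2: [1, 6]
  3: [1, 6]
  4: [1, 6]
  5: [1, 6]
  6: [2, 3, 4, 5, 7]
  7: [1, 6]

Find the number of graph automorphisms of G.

The vertices split by degree into {1, 6} (degree 5) and {2, 3, 4, 5, 7} (degree 2); every edge runs between the two parts, so G is the complete bipartite graph K_{2,5}. Automorphisms preserve the bipartition setwise (since the parts differ in size) and act as S_5 × S_2 within it; |Aut| = 240.

240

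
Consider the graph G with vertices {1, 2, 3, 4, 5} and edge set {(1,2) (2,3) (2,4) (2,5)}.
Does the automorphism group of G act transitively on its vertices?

Vertex 2 is the only vertex of degree 4, so every automorphism fixes it; G is not vertex-transitive.

No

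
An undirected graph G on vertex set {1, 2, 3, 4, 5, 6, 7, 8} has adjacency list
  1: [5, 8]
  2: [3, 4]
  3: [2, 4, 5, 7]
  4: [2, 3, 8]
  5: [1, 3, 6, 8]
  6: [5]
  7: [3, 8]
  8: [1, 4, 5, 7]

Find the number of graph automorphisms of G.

The degree sequence is [2, 2, 4, 3, 4, 1, 2, 4]. Checking the degree-preserving permutations of the vertex set shows that none except the identity preserves every edge, so Aut(G) is trivial.

1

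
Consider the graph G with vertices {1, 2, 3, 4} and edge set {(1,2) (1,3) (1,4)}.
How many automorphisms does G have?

Vertex 1 has degree 3 and every other vertex has degree 1, so G is the star K_{1,3} with centre 1. The 3 leaves are pairwise interchangeable while the centre is fixed, giving Aut(G) = S_3.

6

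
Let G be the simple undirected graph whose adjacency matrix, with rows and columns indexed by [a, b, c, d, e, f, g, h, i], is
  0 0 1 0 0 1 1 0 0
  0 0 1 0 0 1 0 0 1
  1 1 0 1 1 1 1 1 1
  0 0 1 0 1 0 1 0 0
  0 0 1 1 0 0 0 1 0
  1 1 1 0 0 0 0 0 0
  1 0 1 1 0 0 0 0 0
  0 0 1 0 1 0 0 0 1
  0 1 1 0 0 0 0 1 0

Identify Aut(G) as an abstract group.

Vertex c is the unique vertex of degree 8; the remaining 8 vertices each have degree 3 and induce a cycle, so G is the wheel on 9 vertices with hub c. With the hub fixed, the remaining symmetry is that of the rim cycle C_8, giving the dihedral group D_8.

the dihedral group of order 16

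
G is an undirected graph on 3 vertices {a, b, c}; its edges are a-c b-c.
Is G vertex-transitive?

Vertex c is the only vertex of degree 2, so every automorphism fixes it; G is not vertex-transitive.

No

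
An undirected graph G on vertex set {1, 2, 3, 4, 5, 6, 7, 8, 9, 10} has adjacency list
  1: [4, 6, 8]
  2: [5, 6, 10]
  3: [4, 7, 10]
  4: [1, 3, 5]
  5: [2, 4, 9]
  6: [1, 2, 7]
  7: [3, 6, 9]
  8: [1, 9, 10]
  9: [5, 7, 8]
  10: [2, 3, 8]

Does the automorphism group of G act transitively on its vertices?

G is 3-regular on 10 vertices with no triangles and no 4-cycles (girth 5): this is the Petersen graph. Viewing the Petersen graph as the Kneser graph K(5,2) — vertices are 2-subsets of {1,…,5}, edges join disjoint pairs — its automorphisms are exactly the permutations of the 5-element set, so Aut ≅ S_5 of order 120. Under this action every vertex can be carried to every other, so G is vertex-transitive.

Yes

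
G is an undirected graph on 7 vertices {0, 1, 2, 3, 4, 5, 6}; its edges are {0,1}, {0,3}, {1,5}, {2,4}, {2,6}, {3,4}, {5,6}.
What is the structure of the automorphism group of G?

the dihedral group of order 14

G is 2-regular and connected on 7 vertices, i.e. the cycle C_7. The automorphisms of the 7-cycle are exactly the symmetries of a regular 7-gon: the dihedral group D_7, |D_7| = 14.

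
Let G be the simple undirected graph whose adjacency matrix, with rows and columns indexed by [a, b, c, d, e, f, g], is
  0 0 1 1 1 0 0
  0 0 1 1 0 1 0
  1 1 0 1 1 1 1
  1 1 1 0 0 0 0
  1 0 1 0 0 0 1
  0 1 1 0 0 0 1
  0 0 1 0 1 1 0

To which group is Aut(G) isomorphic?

the dihedral group of order 12

Vertex c is the unique vertex of degree 6; the remaining 6 vertices each have degree 3 and induce a cycle, so G is the wheel on 7 vertices with hub c. With the hub fixed, the remaining symmetry is that of the rim cycle C_6, giving the dihedral group D_6.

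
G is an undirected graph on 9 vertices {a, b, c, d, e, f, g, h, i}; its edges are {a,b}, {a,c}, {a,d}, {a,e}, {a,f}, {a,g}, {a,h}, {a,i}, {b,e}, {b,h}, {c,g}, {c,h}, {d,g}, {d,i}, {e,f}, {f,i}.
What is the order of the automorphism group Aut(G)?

16

Vertex a is the unique vertex of degree 8; the remaining 8 vertices each have degree 3 and induce a cycle, so G is the wheel on 9 vertices with hub a. With the hub fixed, the remaining symmetry is that of the rim cycle C_8, giving the dihedral group D_8.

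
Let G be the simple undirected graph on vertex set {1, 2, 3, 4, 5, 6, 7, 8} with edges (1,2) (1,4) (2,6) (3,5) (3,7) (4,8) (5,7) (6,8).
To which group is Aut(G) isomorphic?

D_5 × D_3

G has two connected components, {1, 2, 4, 6, 8} and {3, 5, 7}; each is 2-regular, so G = C_5 ⊔ C_3. The components are non-isomorphic (different sizes), so Aut(G) = Aut(C_5) × Aut(C_3) = D_5 × D_3 of order 10·6 = 60.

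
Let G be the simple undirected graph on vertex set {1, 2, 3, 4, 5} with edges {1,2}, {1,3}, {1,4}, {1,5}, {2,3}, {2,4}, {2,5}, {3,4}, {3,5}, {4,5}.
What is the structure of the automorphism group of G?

All 5 vertices are pairwise adjacent: G = K_5. Every bijection on the vertex set is an automorphism of K_5; hence Aut(K_5) ≅ S_5, order 120.

S_5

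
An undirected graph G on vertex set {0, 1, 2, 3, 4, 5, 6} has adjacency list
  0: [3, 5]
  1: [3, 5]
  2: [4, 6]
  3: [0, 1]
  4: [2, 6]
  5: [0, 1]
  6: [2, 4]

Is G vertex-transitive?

G has two connected components, {0, 1, 3, 5} and {2, 4, 6}; each is 2-regular, so G = C_4 ⊔ C_3. The orbit of 0 under Aut(G) is {0, 1, 3, 5}, which does not contain 2, so G is not vertex-transitive.

No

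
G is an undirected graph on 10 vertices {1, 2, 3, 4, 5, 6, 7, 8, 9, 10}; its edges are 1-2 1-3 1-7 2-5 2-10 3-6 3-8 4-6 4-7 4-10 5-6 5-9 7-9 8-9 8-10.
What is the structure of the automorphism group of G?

S_5

G is 3-regular on 10 vertices with no triangles and no 4-cycles (girth 5): this is the Petersen graph. It is a classical fact that the Petersen graph has automorphism group S_5 (order 120), arising from its description as the Kneser graph K(5,2).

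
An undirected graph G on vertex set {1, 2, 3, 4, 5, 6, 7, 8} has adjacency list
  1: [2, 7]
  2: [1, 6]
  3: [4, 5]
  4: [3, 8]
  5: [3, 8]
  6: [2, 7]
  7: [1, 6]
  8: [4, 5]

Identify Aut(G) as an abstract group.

D_4 ≀ Z_2

G has two connected components, {1, 2, 6, 7} and {3, 4, 5, 8}; each is 2-regular, so G = C_4 ⊔ C_4. With two isomorphic components, Aut(G) = Aut(C_4) ≀ S_2 = (D_4 × D_4) ⋊ Z_2: permute each cycle by D_4, then optionally swap the two cycles. Order 2·(2·4)² = 128.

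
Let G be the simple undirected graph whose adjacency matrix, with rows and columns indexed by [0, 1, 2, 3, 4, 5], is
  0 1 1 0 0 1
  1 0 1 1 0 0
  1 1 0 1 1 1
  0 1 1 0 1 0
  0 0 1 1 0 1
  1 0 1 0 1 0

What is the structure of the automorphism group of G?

Vertex 2 is the unique vertex of degree 5; the remaining 5 vertices each have degree 3 and induce a cycle, so G is the wheel on 6 vertices with hub 2. With the hub fixed, the remaining symmetry is that of the rim cycle C_5, giving the dihedral group D_5.

D_5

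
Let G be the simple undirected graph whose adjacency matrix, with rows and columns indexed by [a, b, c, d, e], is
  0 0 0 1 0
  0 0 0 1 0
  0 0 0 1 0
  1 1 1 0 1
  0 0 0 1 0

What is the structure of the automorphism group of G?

S_4

Vertex d has degree 4 and every other vertex has degree 1, so G is the star K_{1,4} with centre d. Any automorphism fixes the centre and permutes the 4 leaves freely, so Aut(G) ≅ S_4 of order 4! = 24.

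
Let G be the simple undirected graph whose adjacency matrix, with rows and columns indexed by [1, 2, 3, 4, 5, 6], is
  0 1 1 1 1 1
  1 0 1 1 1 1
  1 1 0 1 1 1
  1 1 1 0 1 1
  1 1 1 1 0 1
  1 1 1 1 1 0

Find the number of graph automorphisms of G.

720

Every vertex has degree 5, so G is the complete graph K_6. Every bijection on the vertex set is an automorphism of K_6; hence Aut(K_6) ≅ S_6, order 720.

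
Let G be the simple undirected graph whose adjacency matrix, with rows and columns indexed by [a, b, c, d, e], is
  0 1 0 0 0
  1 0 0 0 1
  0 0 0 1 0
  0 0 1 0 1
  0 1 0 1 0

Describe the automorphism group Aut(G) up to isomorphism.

The degree sequence is [1, 2, 1, 2, 2]; the two degree-1 vertices a and c are the ends of a path, so G = P_5. A path has exactly one nontrivial symmetry — reversal — giving Aut(G) of order 2.

Z_2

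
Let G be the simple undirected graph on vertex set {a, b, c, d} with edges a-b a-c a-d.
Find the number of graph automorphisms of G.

Vertex a has degree 3 and every other vertex has degree 1, so G is the star K_{1,3} with centre a. Any automorphism fixes the centre and permutes the 3 leaves freely, so Aut(G) ≅ S_3 of order 3! = 6.

6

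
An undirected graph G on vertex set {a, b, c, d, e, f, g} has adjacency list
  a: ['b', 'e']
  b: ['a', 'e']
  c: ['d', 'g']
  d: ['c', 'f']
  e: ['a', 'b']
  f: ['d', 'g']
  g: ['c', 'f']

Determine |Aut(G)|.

G has two connected components, {c, d, f, g} and {a, b, e}; each is 2-regular, so G = C_4 ⊔ C_3. The components are non-isomorphic (different sizes), so Aut(G) = Aut(C_3) × Aut(C_4) = D_3 × D_4 of order 6·8 = 48.

48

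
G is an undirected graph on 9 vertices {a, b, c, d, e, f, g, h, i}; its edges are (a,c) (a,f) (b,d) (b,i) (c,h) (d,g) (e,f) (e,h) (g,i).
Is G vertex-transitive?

No

G has two connected components, {a, c, e, f, h} and {b, d, g, i}; each is 2-regular, so G = C_5 ⊔ C_4. The orbit of a under Aut(G) is {a, c, e, f, h}, which does not contain b, so G is not vertex-transitive.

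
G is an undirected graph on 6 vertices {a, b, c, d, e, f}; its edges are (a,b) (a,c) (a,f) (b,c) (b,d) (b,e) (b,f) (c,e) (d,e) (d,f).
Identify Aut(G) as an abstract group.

D_5

Vertex b is the unique vertex of degree 5; the remaining 5 vertices each have degree 3 and induce a cycle, so G is the wheel on 6 vertices with hub b. With the hub fixed, the remaining symmetry is that of the rim cycle C_5, giving the dihedral group D_5.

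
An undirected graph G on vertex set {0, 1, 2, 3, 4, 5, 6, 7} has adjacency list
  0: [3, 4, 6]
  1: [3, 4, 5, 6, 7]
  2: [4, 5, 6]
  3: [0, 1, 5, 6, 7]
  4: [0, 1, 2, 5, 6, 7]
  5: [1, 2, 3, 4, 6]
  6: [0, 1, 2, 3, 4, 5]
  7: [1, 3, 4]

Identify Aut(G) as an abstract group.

the trivial group

The degree sequence is [3, 5, 3, 5, 6, 5, 6, 3]. Checking the degree-preserving permutations of the vertex set shows that none except the identity preserves every edge, so Aut(G) is trivial.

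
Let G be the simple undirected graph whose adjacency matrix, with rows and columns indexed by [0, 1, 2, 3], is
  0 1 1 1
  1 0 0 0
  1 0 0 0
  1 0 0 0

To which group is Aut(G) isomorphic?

the symmetric group on 3 letters

Vertex 0 has degree 3 and every other vertex has degree 1, so G is the star K_{1,3} with centre 0. The 3 leaves are pairwise interchangeable while the centre is fixed, giving Aut(G) = S_3.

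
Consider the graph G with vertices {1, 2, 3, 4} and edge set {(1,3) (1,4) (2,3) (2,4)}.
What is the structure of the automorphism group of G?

the hyperoctahedral group B_2

G is 2-regular and bipartite on 2^2 = 4 vertices with girth 4; it is the hypercube graph Q_2. Aut(Q_2) consists of the signed permutations of the 2 coordinate axes: 2! permutations times 2^2 sign flips, so |Aut| = 2^2·2! = 8.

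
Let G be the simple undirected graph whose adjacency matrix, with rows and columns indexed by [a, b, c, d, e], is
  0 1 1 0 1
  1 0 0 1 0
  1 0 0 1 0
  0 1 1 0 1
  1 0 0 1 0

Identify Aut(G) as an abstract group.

S_3 × S_2

The vertices split by degree into {a, d} (degree 3) and {b, c, e} (degree 2); every edge runs between the two parts, so G is the complete bipartite graph K_{2,3}. The parts have unequal sizes, so no automorphism swaps them; each part is permuted independently, giving S_3 × S_2 of order 3!·2! = 12.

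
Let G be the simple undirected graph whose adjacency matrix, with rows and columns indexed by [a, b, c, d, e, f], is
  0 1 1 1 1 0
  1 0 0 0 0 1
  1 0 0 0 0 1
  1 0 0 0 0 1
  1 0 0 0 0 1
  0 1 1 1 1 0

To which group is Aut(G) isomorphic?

The vertices split by degree into {a, f} (degree 4) and {b, c, d, e} (degree 2); every edge runs between the two parts, so G is the complete bipartite graph K_{2,4}. The parts have unequal sizes, so no automorphism swaps them; each part is permuted independently, giving S_4 × S_2 of order 4!·2! = 48.

S_4 × S_2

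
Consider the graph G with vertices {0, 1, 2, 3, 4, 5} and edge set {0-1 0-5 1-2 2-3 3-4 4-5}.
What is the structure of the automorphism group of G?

D_6

Every vertex has degree 2 and the graph is connected, so G is the 6-cycle C_6. The automorphisms of the 6-cycle are exactly the symmetries of a regular 6-gon: the dihedral group D_6, |D_6| = 12.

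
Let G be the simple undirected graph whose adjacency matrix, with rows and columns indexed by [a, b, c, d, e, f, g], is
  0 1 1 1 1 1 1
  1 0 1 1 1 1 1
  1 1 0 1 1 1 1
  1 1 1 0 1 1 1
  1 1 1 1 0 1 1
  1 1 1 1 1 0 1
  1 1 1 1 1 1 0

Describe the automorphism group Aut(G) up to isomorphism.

All 7 vertices are pairwise adjacent: G = K_7. Any permutation of the 7 vertices preserves K_7, so Aut(K_7) = S_7 of order 7! = 5040.

the symmetric group on 7 letters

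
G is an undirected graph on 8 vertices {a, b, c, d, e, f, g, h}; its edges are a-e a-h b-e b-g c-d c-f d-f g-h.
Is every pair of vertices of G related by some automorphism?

G has two connected components, {a, b, e, g, h} and {c, d, f}; each is 2-regular, so G = C_5 ⊔ C_3. The orbit of a under Aut(G) is {a, b, e, g, h}, which does not contain c, so G is not vertex-transitive.

No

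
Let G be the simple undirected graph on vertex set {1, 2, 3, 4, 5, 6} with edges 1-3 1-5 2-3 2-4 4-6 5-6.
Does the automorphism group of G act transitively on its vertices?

Yes

G is 2-regular and connected on 6 vertices, i.e. the cycle C_6. The automorphisms of the 6-cycle are exactly the symmetries of a regular 6-gon: the dihedral group D_6, |D_6| = 12. This group acts transitively on the 6 vertices.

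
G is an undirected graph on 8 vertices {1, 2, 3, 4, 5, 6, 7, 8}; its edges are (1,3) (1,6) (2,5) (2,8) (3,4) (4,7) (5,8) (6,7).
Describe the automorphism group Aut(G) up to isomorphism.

D_5 × D_3

G has two connected components, {1, 3, 4, 6, 7} and {2, 5, 8}; each is 2-regular, so G = C_5 ⊔ C_3. The components are non-isomorphic (different sizes), so Aut(G) = Aut(C_5) × Aut(C_3) = D_5 × D_3 of order 10·6 = 60.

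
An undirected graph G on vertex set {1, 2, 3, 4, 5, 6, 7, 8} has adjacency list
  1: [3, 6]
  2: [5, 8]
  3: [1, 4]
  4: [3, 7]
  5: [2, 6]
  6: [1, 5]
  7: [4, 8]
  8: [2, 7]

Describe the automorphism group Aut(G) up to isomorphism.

Every vertex has degree 2 and the graph is connected, so G is the 8-cycle C_8. The automorphisms of the 8-cycle are exactly the symmetries of a regular 8-gon: the dihedral group D_8, |D_8| = 16.

D_8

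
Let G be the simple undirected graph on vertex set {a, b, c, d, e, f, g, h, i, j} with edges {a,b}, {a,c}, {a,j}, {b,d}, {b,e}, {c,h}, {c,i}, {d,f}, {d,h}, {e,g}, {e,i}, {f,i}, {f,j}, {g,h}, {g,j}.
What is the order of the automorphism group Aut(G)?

120

G is 3-regular on 10 vertices with no triangles and no 4-cycles (girth 5): this is the Petersen graph. It is a classical fact that the Petersen graph has automorphism group S_5 (order 120), arising from its description as the Kneser graph K(5,2).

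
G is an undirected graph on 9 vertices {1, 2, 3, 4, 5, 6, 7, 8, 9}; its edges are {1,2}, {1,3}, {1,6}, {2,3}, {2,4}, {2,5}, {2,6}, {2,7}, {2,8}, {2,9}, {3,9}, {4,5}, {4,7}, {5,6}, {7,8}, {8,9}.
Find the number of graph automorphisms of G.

Vertex 2 is the unique vertex of degree 8; the remaining 8 vertices each have degree 3 and induce a cycle, so G is the wheel on 9 vertices with hub 2. With the hub fixed, the remaining symmetry is that of the rim cycle C_8, giving the dihedral group D_8.

16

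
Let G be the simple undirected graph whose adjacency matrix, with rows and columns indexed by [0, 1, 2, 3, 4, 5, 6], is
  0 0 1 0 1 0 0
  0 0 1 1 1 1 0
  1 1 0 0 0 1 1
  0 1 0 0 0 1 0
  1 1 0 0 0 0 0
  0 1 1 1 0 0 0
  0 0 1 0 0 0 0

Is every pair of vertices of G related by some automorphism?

Vertex 5 is the only vertex of degree 3, so every automorphism fixes it; G is not vertex-transitive.

No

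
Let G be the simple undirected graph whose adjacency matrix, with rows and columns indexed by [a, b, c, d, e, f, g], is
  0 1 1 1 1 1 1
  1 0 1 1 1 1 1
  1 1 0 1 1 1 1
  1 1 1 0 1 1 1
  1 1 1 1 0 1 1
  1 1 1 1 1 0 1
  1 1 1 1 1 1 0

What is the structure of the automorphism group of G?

Every vertex has degree 6, so G is the complete graph K_7. Any permutation of the 7 vertices preserves K_7, so Aut(K_7) = S_7 of order 7! = 5040.

the symmetric group on 7 letters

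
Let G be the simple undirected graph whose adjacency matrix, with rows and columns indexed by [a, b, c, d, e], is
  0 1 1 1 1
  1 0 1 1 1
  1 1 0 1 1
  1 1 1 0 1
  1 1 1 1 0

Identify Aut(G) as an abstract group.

S_5

Every vertex has degree 4, so G is the complete graph K_5. Any permutation of the 5 vertices preserves K_5, so Aut(K_5) = S_5 of order 5! = 120.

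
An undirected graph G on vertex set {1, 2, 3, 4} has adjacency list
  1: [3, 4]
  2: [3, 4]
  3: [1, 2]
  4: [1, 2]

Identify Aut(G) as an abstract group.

D_4

G is 2-regular and bipartite on 2^2 = 4 vertices with girth 4; it is the hypercube graph Q_2. Aut(Q_2) consists of the signed permutations of the 2 coordinate axes: 2! permutations times 2^2 sign flips, so |Aut| = 2^2·2! = 8.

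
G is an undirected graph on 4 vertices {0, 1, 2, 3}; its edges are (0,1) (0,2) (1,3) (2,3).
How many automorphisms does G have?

8

G is 2-regular and connected on 4 vertices, i.e. the cycle C_4. The automorphisms of the 4-cycle are exactly the symmetries of a regular 4-gon: the dihedral group D_4, |D_4| = 8.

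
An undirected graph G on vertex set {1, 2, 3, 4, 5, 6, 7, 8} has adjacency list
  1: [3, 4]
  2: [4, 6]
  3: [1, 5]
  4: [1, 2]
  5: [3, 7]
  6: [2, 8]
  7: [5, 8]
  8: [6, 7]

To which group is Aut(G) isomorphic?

Every vertex has degree 2 and the graph is connected, so G is the 8-cycle C_8. C_8 has 8 rotations and 8 reflections, so Aut(C_8) ≅ D_8 of order 16.

the dihedral group of order 16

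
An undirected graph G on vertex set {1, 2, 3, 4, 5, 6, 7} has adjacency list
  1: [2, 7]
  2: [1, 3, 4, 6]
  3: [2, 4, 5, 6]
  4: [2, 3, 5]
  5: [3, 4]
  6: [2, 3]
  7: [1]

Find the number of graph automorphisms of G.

1

The degree sequence is [2, 4, 4, 3, 2, 2, 1]. Checking the degree-preserving permutations of the vertex set shows that none except the identity preserves every edge, so Aut(G) is trivial.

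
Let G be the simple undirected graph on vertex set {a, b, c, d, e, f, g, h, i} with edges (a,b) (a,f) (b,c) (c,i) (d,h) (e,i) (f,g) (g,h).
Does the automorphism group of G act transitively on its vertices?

Automorphisms preserve degree, but G has vertices of degree 1 and vertices of degree 2; no automorphism maps one to the other, so G is not vertex-transitive.

No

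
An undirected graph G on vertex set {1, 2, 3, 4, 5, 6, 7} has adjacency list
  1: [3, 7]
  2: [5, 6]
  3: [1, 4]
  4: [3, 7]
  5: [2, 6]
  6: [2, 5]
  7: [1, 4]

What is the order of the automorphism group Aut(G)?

48

G has two connected components, {1, 3, 4, 7} and {2, 5, 6}; each is 2-regular, so G = C_4 ⊔ C_3. No automorphism exchanges components of different sizes, hence Aut(G) is the direct product D_3 × D_4, order 48.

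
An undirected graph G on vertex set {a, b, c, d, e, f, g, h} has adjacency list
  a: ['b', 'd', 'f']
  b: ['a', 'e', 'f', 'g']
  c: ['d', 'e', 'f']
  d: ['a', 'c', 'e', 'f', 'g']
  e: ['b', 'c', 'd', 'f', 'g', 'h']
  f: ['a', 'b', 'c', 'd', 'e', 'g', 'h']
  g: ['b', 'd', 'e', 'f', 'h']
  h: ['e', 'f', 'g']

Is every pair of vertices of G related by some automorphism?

No

Vertex b is the only vertex of degree 4, so every automorphism fixes it; G is not vertex-transitive.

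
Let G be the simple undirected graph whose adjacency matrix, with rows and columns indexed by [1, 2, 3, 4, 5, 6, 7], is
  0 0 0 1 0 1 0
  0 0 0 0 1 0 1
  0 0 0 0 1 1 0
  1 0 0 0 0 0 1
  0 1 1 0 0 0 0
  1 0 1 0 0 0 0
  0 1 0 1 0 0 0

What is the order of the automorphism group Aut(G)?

Every vertex has degree 2 and the graph is connected, so G is the 7-cycle C_7. The automorphisms of the 7-cycle are exactly the symmetries of a regular 7-gon: the dihedral group D_7, |D_7| = 14.

14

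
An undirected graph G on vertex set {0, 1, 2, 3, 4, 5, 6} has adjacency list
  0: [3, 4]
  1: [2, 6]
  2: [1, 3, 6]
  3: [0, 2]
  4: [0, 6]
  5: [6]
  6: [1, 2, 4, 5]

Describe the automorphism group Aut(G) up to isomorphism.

1

Degrees alone do not determine every vertex (e.g. 0 and 1 both have degree 2), but their neighbour-degree multisets differ: N(0) has degrees [2, 2] while N(1) has degrees [3, 4]. Repeating this refinement separates all vertices, so the only automorphism is the identity.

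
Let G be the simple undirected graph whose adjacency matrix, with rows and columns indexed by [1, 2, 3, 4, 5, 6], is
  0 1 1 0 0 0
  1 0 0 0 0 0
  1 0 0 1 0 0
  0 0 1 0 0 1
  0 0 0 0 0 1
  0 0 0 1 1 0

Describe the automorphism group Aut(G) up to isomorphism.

The degree sequence is [2, 1, 2, 2, 1, 2]; the two degree-1 vertices 2 and 5 are the ends of a path, so G = P_6. A path has exactly one nontrivial symmetry — reversal — giving Aut(G) of order 2.

Z_2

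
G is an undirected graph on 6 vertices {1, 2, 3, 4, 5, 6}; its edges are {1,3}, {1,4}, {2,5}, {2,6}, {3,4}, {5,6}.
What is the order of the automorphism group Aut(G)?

G has two connected components, {2, 5, 6} and {1, 3, 4}; each is 2-regular, so G = C_3 ⊔ C_3. With two isomorphic components, Aut(G) = Aut(C_3) ≀ S_2 = (D_3 × D_3) ⋊ Z_2: permute each cycle by D_3, then optionally swap the two cycles. Order 2·(2·3)² = 72.

72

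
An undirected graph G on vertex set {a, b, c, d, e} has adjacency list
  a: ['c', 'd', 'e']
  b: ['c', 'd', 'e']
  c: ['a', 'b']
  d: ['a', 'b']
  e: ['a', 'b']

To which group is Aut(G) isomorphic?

The vertices split by degree into {a, b} (degree 3) and {c, d, e} (degree 2); every edge runs between the two parts, so G is the complete bipartite graph K_{2,3}. The parts have unequal sizes, so no automorphism swaps them; each part is permuted independently, giving S_2 × S_3 of order 2!·3! = 12.

S_2 × S_3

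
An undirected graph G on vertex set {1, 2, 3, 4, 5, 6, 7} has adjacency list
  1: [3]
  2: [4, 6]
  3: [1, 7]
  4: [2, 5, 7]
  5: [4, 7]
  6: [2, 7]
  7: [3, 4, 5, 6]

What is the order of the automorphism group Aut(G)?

Degrees alone do not determine every vertex (e.g. 2 and 3 both have degree 2), but their neighbour-degree multisets differ: N(2) has degrees [2, 3] while N(3) has degrees [1, 4]. Repeating this refinement separates all vertices, so the only automorphism is the identity.

1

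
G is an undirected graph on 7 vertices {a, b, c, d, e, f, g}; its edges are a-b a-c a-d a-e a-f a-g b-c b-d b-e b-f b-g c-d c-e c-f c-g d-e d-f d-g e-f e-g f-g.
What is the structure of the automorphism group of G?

Every vertex has degree 6, so G is the complete graph K_7. Any permutation of the 7 vertices preserves K_7, so Aut(K_7) = S_7 of order 7! = 5040.

the symmetric group on 7 letters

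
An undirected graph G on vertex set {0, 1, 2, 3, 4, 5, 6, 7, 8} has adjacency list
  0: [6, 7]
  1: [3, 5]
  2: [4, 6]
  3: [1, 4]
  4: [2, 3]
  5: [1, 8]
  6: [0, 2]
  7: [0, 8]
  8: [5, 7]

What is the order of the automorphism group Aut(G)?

Every vertex has degree 2 and the graph is connected, so G is the 9-cycle C_9. C_9 has 9 rotations and 9 reflections, so Aut(C_9) ≅ D_9 of order 18.

18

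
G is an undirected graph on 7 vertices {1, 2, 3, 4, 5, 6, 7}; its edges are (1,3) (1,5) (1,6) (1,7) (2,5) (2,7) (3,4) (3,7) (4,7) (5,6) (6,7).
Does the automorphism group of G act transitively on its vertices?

No

Vertex 1 is the only vertex of degree 4, so every automorphism fixes it; G is not vertex-transitive.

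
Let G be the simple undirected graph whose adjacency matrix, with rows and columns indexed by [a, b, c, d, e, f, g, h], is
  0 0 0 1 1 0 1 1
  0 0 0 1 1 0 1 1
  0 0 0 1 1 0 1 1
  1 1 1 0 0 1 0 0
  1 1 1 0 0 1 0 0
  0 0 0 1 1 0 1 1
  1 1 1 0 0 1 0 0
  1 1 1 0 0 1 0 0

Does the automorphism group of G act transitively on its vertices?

Yes

G is 4-regular and bipartite with parts {a, b, c, f} and {d, e, g, h} (each part is independent and every cross-pair is an edge), so G = K_{4,4}. Each part can be permuted independently (S_4 × S_4) and the two equal-size parts can also be swapped, giving (S_4 × S_4) ⋊ Z_2 of order 2·(4!)² = 1152. This group acts transitively on the 8 vertices.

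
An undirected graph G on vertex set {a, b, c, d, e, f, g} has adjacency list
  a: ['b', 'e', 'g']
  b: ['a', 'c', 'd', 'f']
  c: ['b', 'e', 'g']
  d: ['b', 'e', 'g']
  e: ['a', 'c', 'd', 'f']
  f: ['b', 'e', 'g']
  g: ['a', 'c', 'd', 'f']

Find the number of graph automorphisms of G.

144

The vertices split by degree into {b, e, g} (degree 4) and {a, c, d, f} (degree 3); every edge runs between the two parts, so G is the complete bipartite graph K_{3,4}. Automorphisms preserve the bipartition setwise (since the parts differ in size) and act as S_4 × S_3 within it; |Aut| = 144.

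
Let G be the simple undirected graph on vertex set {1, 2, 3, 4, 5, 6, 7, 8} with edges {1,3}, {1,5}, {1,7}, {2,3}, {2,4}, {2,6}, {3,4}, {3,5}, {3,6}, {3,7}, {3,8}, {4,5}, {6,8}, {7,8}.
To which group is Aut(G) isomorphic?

Vertex 3 is the unique vertex of degree 7; the remaining 7 vertices each have degree 3 and induce a cycle, so G is the wheel on 8 vertices with hub 3. Every automorphism fixes the hub and acts on the rim 7-cycle, so Aut(G) ≅ Aut(C_7) = D_7 of order 14.

the dihedral group of order 14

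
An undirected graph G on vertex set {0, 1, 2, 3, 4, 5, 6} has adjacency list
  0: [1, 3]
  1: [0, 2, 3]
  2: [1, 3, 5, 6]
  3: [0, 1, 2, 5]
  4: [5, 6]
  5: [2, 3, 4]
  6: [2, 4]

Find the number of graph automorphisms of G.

The degree sequence is [2, 3, 4, 4, 2, 3, 2]. Checking the degree-preserving permutations of the vertex set shows that none except the identity preserves every edge, so Aut(G) is trivial.

1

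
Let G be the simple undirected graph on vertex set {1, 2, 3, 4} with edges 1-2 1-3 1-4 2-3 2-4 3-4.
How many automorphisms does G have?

Every vertex has degree 3, so G is the complete graph K_4. Any permutation of the 4 vertices preserves K_4, so Aut(K_4) = S_4 of order 4! = 24.

24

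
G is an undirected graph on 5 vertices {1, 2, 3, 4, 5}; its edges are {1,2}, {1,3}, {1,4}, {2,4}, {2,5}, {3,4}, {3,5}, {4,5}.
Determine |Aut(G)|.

8

Vertex 4 is the unique vertex of degree 4; the remaining 4 vertices each have degree 3 and induce a cycle, so G is the wheel on 5 vertices with hub 4. With the hub fixed, the remaining symmetry is that of the rim cycle C_4, giving the dihedral group D_4.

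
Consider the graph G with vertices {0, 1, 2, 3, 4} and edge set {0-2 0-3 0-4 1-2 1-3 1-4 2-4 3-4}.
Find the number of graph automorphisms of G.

8

Vertex 4 is the unique vertex of degree 4; the remaining 4 vertices each have degree 3 and induce a cycle, so G is the wheel on 5 vertices with hub 4. With the hub fixed, the remaining symmetry is that of the rim cycle C_4, giving the dihedral group D_4.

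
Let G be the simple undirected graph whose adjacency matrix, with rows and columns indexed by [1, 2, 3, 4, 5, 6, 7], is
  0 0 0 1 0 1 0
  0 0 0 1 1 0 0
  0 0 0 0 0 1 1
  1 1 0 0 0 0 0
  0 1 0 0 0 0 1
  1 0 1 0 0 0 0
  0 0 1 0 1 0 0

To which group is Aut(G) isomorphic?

the dihedral group of order 14

Every vertex has degree 2 and the graph is connected, so G is the 7-cycle C_7. C_7 has 7 rotations and 7 reflections, so Aut(C_7) ≅ D_7 of order 14.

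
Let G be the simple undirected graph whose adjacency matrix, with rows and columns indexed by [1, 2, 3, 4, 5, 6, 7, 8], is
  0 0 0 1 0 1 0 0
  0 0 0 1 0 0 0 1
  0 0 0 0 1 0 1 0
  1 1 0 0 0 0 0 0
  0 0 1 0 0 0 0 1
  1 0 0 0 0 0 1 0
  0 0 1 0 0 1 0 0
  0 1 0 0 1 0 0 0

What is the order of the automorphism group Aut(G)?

16

Every vertex has degree 2 and the graph is connected, so G is the 8-cycle C_8. The automorphisms of the 8-cycle are exactly the symmetries of a regular 8-gon: the dihedral group D_8, |D_8| = 16.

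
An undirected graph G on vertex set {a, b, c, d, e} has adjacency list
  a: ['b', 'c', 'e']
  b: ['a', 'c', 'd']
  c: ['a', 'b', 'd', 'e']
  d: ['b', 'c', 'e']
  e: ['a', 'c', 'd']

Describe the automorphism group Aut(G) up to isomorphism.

D_4

Vertex c is the unique vertex of degree 4; the remaining 4 vertices each have degree 3 and induce a cycle, so G is the wheel on 5 vertices with hub c. Every automorphism fixes the hub and acts on the rim 4-cycle, so Aut(G) ≅ Aut(C_4) = D_4 of order 8.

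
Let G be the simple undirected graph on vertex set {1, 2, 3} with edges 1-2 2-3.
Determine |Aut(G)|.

2

The degree sequence is [1, 2, 1]; the two degree-1 vertices 1 and 3 are the ends of a path, so G = P_3. A path has exactly one nontrivial symmetry — reversal — giving Aut(G) of order 2.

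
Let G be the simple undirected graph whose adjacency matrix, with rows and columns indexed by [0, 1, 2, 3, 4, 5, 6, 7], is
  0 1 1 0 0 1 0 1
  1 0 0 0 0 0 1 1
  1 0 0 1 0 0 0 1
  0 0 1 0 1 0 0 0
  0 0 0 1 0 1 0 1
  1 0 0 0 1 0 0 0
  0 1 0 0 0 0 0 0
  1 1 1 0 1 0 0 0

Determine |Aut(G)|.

1

Degrees alone do not determine every vertex (e.g. 0 and 7 both have degree 4), but their neighbour-degree multisets differ: N(0) has degrees [2, 3, 3, 4] while N(7) has degrees [3, 3, 3, 4]. Repeating this refinement separates all vertices, so the only automorphism is the identity.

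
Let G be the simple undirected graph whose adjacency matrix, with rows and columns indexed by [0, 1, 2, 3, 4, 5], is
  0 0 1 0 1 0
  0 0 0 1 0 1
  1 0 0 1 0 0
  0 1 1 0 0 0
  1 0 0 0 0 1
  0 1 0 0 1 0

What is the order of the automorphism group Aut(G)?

12

Every vertex has degree 2 and the graph is connected, so G is the 6-cycle C_6. The automorphisms of the 6-cycle are exactly the symmetries of a regular 6-gon: the dihedral group D_6, |D_6| = 12.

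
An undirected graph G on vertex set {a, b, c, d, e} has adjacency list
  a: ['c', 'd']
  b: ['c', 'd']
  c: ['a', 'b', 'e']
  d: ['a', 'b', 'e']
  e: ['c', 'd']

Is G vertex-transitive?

No

Automorphisms preserve degree, but G has vertices of degree 2 and vertices of degree 3; no automorphism maps one to the other, so G is not vertex-transitive.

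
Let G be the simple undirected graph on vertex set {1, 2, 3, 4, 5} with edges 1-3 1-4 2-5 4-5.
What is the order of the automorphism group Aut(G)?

2

The degree sequence is [2, 1, 1, 2, 2]; the two degree-1 vertices 2 and 3 are the ends of a path, so G = P_5. A path has exactly one nontrivial symmetry — reversal — giving Aut(G) of order 2.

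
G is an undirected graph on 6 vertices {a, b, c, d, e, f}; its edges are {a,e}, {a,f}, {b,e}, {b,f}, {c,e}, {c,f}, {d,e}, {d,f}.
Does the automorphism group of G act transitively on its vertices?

No

Automorphisms preserve degree, but G has vertices of degree 2 and vertices of degree 4; no automorphism maps one to the other, so G is not vertex-transitive.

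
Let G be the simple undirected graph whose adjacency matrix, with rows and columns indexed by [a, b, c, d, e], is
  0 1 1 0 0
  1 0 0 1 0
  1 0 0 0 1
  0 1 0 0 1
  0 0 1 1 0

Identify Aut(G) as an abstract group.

the dihedral group of order 10

Every vertex has degree 2 and the graph is connected, so G is the 5-cycle C_5. The automorphisms of the 5-cycle are exactly the symmetries of a regular 5-gon: the dihedral group D_5, |D_5| = 10.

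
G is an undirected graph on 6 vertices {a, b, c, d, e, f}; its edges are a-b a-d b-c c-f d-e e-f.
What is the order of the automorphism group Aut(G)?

12

Every vertex has degree 2 and the graph is connected, so G is the 6-cycle C_6. C_6 has 6 rotations and 6 reflections, so Aut(C_6) ≅ D_6 of order 12.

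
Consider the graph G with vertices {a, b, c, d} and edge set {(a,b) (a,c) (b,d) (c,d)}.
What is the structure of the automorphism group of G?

the dihedral group of order 8

Every vertex has degree 2 and the graph is connected, so G is the 4-cycle C_4. The automorphisms of the 4-cycle are exactly the symmetries of a regular 4-gon: the dihedral group D_4, |D_4| = 8.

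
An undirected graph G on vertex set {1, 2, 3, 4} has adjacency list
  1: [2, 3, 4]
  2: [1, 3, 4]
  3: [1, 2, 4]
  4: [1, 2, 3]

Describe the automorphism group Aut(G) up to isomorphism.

All 4 vertices are pairwise adjacent: G = K_4. Every bijection on the vertex set is an automorphism of K_4; hence Aut(K_4) ≅ S_4, order 24.

S_4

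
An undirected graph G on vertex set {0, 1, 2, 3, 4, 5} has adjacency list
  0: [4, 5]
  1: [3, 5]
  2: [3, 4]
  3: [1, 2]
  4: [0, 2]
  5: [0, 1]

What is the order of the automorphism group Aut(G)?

Every vertex has degree 2 and the graph is connected, so G is the 6-cycle C_6. The automorphisms of the 6-cycle are exactly the symmetries of a regular 6-gon: the dihedral group D_6, |D_6| = 12.

12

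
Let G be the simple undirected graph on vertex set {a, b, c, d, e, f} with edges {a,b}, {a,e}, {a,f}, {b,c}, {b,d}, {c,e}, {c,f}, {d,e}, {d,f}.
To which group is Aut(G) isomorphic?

G is 3-regular and bipartite with parts {b, e, f} and {a, c, d} (each part is independent and every cross-pair is an edge), so G = K_{3,3}. Each part can be permuted independently (S_3 × S_3) and the two equal-size parts can also be swapped, giving (S_3 × S_3) ⋊ Z_2 of order 2·(3!)² = 72.

S_3 ≀ Z_2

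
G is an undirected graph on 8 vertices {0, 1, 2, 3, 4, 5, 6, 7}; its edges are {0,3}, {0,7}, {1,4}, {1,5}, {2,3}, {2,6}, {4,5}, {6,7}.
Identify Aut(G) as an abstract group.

D_5 × D_3

G has two connected components, {0, 2, 3, 6, 7} and {1, 4, 5}; each is 2-regular, so G = C_5 ⊔ C_3. The components are non-isomorphic (different sizes), so Aut(G) = Aut(C_5) × Aut(C_3) = D_5 × D_3 of order 10·6 = 60.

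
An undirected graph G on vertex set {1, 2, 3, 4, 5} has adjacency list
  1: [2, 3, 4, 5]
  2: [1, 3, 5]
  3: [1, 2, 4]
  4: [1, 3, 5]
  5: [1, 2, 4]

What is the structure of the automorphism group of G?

D_4

Vertex 1 is the unique vertex of degree 4; the remaining 4 vertices each have degree 3 and induce a cycle, so G is the wheel on 5 vertices with hub 1. Every automorphism fixes the hub and acts on the rim 4-cycle, so Aut(G) ≅ Aut(C_4) = D_4 of order 8.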